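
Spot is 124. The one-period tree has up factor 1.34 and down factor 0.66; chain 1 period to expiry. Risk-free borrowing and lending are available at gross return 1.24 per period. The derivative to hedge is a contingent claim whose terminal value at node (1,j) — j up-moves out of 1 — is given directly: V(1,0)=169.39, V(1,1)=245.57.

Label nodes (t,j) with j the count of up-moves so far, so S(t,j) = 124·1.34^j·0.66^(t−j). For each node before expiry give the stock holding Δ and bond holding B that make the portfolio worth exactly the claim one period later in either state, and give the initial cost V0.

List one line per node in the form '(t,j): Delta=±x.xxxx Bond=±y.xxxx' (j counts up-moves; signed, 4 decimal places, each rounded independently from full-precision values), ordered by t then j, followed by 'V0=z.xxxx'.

Since d<R<u, set p* = (R−d)/(u−d) = 0.8529; price each node as the discounted p*-expectation of its children.
Terminal payoffs: V(1,0)=169.3900, V(1,1)=245.5700
Node (0,0) S=124.0000: V=(p*·245.5700+(1−p*)·169.3900)/1.24=189.0057; Δ=(245.5700−169.3900)/(166.1600−81.8400)=0.9035; B=V−Δ·S=76.9763
The time-0 hedge costs 189.0057, which is the no-arbitrage price.

(0,0): Delta=0.9035 Bond=76.9763
V0=189.0057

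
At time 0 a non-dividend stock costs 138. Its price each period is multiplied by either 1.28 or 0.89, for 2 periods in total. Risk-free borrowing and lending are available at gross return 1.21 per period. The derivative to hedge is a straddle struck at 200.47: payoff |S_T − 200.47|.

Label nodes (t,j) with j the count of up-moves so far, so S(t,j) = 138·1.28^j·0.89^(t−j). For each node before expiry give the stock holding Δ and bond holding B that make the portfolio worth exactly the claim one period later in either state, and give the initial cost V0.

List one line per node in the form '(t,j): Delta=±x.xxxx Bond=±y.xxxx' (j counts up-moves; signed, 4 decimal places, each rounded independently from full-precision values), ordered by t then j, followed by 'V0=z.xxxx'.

The replicating-portfolio and risk-neutral prices coincide; use p* = (1.21−0.89)/(1.28−0.89) = 0.8205 for the latter.
Terminal payoffs: V(2,0)=91.1602, V(2,1)=43.2604, V(2,2)=25.6292
  t=1,j=0: stock 122.8200 → up 157.2096 (V=43.2604), down 109.3098 (V=91.1602). Price 42.8577; hedge Δ=-1.0000, bond B=165.6777.
  t=1,j=1: stock 176.6400 → up 226.0992 (V=25.6292), down 157.2096 (V=43.2604). Price 23.7965; hedge Δ=-0.2559, bond B=69.0047.
  t=0,j=0: stock 138.0000 → up 176.6400 (V=23.7965), down 122.8200 (V=42.8577). Price 22.4940; hedge Δ=-0.3542, bond B=71.3688.
Root portfolio cost Δ·138+B reproduces V0=22.4940.

(0,0): Delta=-0.3542 Bond=71.3688
(1,0): Delta=-1.0000 Bond=165.6777
(1,1): Delta=-0.2559 Bond=69.0047
V0=22.4940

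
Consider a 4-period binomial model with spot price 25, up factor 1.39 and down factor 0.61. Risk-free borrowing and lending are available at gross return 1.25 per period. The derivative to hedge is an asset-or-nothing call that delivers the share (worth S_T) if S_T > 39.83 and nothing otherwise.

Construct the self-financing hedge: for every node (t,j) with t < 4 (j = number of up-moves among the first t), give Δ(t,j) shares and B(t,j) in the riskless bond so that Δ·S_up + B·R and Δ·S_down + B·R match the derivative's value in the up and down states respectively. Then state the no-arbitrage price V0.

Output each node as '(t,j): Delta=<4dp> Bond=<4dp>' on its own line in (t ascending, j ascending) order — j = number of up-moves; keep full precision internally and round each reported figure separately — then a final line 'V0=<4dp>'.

The replicating-portfolio and risk-neutral prices coincide; use p* = (1.25−0.61)/(1.39−0.61) = 0.8205 for the latter.
Payoff layer (t=4): V(4,0)=0.0000, V(4,1)=0.0000, V(4,2)=0.0000, V(4,3)=40.9557, V(4,4)=93.3253
(3,0): S=5.6745. Δ = (V_up−V_dn)/(S_up−S_dn) = (0.0000−0.0000)/(7.8876−3.4615) = 0.0000. V = [p*·0.0000 + (1−p*)·0.0000]/1.25 = 0.0000. B = V − Δ·S = 0.0000.
(3,1): S=12.9305. Δ = (V_up−V_dn)/(S_up−S_dn) = (0.0000−0.0000)/(17.9734−7.8876) = 0.0000. V = [p*·0.0000 + (1−p*)·0.0000]/1.25 = 0.0000. B = V − Δ·S = 0.0000.
(3,2): S=29.4645. Δ = (V_up−V_dn)/(S_up−S_dn) = (40.9557−0.0000)/(40.9557−17.9734) = 1.7821. V = [p*·40.9557 + (1−p*)·0.0000]/1.25 = 26.8837. B = V − Δ·S = -25.6236.
(3,3): S=67.1405. Δ = (V_up−V_dn)/(S_up−S_dn) = (93.3253−40.9557)/(93.3253−40.9557) = 1.0000. V = [p*·93.3253 + (1−p*)·40.9557]/1.25 = 67.1405. B = V − Δ·S = 0.0000.
(2,0): S=9.3025. Δ = (V_up−V_dn)/(S_up−S_dn) = (0.0000−0.0000)/(12.9305−5.6745) = 0.0000. V = [p*·0.0000 + (1−p*)·0.0000]/1.25 = 0.0000. B = V − Δ·S = 0.0000.
(2,1): S=21.1975. Δ = (V_up−V_dn)/(S_up−S_dn) = (26.8837−0.0000)/(29.4645−12.9305) = 1.6260. V = [p*·26.8837 + (1−p*)·0.0000]/1.25 = 17.6468. B = V − Δ·S = -16.8196.
(2,2): S=48.3025. Δ = (V_up−V_dn)/(S_up−S_dn) = (67.1405−26.8837)/(67.1405−29.4645) = 1.0685. V = [p*·67.1405 + (1−p*)·26.8837]/1.25 = 47.9319. B = V − Δ·S = -3.6793.
(1,0): S=15.2500. Δ = (V_up−V_dn)/(S_up−S_dn) = (17.6468−0.0000)/(21.1975−9.3025) = 1.4835. V = [p*·17.6468 + (1−p*)·0.0000]/1.25 = 11.5835. B = V − Δ·S = -11.0405.
(1,1): S=34.7500. Δ = (V_up−V_dn)/(S_up−S_dn) = (47.9319−17.6468)/(48.3025−21.1975) = 1.1173. V = [p*·47.9319 + (1−p*)·17.6468]/1.25 = 33.9969. B = V − Δ·S = -4.8302.
(0,0): S=25.0000. Δ = (V_up−V_dn)/(S_up−S_dn) = (33.9969−11.5835)/(34.7500−15.2500) = 1.1494. V = [p*·33.9969 + (1−p*)·11.5835]/1.25 = 23.9792. B = V − Δ·S = -4.7559.
The time-0 hedge costs 23.9792, which is the no-arbitrage price.

(0,0): Delta=1.1494 Bond=-4.7559
(1,0): Delta=1.4835 Bond=-11.0405
(1,1): Delta=1.1173 Bond=-4.8302
(2,0): Delta=0.0000 Bond=0.0000
(2,1): Delta=1.6260 Bond=-16.8196
(2,2): Delta=1.0685 Bond=-3.6793
(3,0): Delta=0.0000 Bond=0.0000
(3,1): Delta=0.0000 Bond=0.0000
(3,2): Delta=1.7821 Bond=-25.6236
(3,3): Delta=1.0000 Bond=0.0000
V0=23.9792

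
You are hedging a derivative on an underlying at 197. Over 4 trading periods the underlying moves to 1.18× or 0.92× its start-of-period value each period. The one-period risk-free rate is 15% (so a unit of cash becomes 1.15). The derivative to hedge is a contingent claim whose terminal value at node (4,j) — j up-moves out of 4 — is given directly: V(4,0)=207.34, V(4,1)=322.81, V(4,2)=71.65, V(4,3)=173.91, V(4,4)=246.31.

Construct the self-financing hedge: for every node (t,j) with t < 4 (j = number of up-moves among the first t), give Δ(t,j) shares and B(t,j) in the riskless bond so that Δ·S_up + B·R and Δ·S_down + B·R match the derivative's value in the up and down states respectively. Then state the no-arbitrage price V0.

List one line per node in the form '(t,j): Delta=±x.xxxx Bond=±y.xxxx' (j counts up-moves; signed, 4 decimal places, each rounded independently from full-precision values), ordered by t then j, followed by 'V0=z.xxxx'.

Risk-neutral probability p* = (R−d)/(u−d) = (1.15−0.92)/(1.18−0.92) = 0.8846.
At expiry t=4: V(4,0)=207.3400, V(4,1)=322.8100, V(4,2)=71.6500, V(4,3)=173.9100, V(4,4)=246.3100
(3,0): S=153.4015. Δ = (V_up−V_dn)/(S_up−S_dn) = (322.8100−207.3400)/(181.0138−141.1294) = 2.8951. V = [p*·322.8100 + (1−p*)·207.3400]/1.15 = 269.1187. B = V − Δ·S = -174.9967.
(3,1): S=196.7541. Δ = (V_up−V_dn)/(S_up−S_dn) = (71.6500−322.8100)/(232.1699−181.0138) = -4.9097. V = [p*·71.6500 + (1−p*)·322.8100]/1.15 = 87.5043. B = V − Δ·S = 1053.5043.
(3,2): S=252.3586. Δ = (V_up−V_dn)/(S_up−S_dn) = (173.9100−71.6500)/(297.7831−232.1699) = 1.5585. V = [p*·173.9100 + (1−p*)·71.6500]/1.15 = 140.9659. B = V − Δ·S = -252.3418.
(3,3): S=323.6773. Δ = (V_up−V_dn)/(S_up−S_dn) = (246.3100−173.9100)/(381.9392−297.7831) = 0.8603. V = [p*·246.3100 + (1−p*)·173.9100]/1.15 = 206.9184. B = V − Δ·S = -71.5431.
(2,0): S=166.7408. Δ = (V_up−V_dn)/(S_up−S_dn) = (87.5043−269.1187)/(196.7541−153.4015) = -4.1892. V = [p*·87.5043 + (1−p*)·269.1187]/1.15 = 94.3129. B = V − Δ·S = 792.8298.
(2,1): S=213.8632. Δ = (V_up−V_dn)/(S_up−S_dn) = (140.9659−87.5043)/(252.3586−196.7541) = 0.9615. V = [p*·140.9659 + (1−p*)·87.5043]/1.15 = 117.2150. B = V − Δ·S = -88.4063.
(2,2): S=274.3028. Δ = (V_up−V_dn)/(S_up−S_dn) = (206.9184−140.9659)/(323.6773−252.3586) = 0.9248. V = [p*·206.9184 + (1−p*)·140.9659]/1.15 = 173.3117. B = V − Δ·S = -80.3518.
(1,0): S=181.2400. Δ = (V_up−V_dn)/(S_up−S_dn) = (117.2150−94.3129)/(213.8632−166.7408) = 0.4860. V = [p*·117.2150 + (1−p*)·94.3129]/1.15 = 99.6282. B = V − Δ·S = 11.5433.
(1,1): S=232.4600. Δ = (V_up−V_dn)/(S_up−S_dn) = (173.3117−117.2150)/(274.3028−213.8632) = 0.9281. V = [p*·173.3117 + (1−p*)·117.2150]/1.15 = 145.0774. B = V − Δ·S = -70.6792.
(0,0): S=197.0000. Δ = (V_up−V_dn)/(S_up−S_dn) = (145.0774−99.6282)/(232.4600−181.2400) = 0.8873. V = [p*·145.0774 + (1−p*)·99.6282]/1.15 = 121.5942. B = V − Δ·S = -53.2105.
Self-financing check: at every node Δ·S+B equals the discounted successor values.

(0,0): Delta=0.8873 Bond=-53.2105
(1,0): Delta=0.4860 Bond=11.5433
(1,1): Delta=0.9281 Bond=-70.6792
(2,0): Delta=-4.1892 Bond=792.8298
(2,1): Delta=0.9615 Bond=-88.4063
(2,2): Delta=0.9248 Bond=-80.3518
(3,0): Delta=2.8951 Bond=-174.9967
(3,1): Delta=-4.9097 Bond=1053.5043
(3,2): Delta=1.5585 Bond=-252.3418
(3,3): Delta=0.8603 Bond=-71.5431
V0=121.5942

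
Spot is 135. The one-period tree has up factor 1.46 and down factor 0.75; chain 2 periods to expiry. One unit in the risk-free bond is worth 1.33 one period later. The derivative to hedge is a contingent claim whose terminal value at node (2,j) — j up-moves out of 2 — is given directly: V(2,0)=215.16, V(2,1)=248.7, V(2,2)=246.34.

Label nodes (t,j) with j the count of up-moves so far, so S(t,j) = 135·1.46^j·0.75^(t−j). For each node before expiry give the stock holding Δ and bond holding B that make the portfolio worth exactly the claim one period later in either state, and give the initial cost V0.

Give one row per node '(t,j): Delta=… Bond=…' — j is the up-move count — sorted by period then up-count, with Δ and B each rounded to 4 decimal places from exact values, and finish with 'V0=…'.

(0,0): Delta=0.0331 Bond=134.6081
(1,0): Delta=0.4666 Bond=135.1357
(1,1): Delta=-0.0169 Bond=188.8669
V0=139.0699

The replicating-portfolio and risk-neutral prices coincide; use p* = (1.33−0.75)/(1.46−0.75) = 0.8169 for the latter.
Payoff layer (t=2): V(2,0)=215.1600, V(2,1)=248.7000, V(2,2)=246.3400
(1,0): S=101.2500. Δ = (V_up−V_dn)/(S_up−S_dn) = (248.7000−215.1600)/(147.8250−75.9375) = 0.4666. V = [p*·248.7000 + (1−p*)·215.1600]/1.33 = 182.3751. B = V − Δ·S = 135.1357.
(1,1): S=197.1000. Δ = (V_up−V_dn)/(S_up−S_dn) = (246.3400−248.7000)/(287.7660−147.8250) = -0.0169. V = [p*·246.3400 + (1−p*)·248.7000]/1.33 = 185.5429. B = V − Δ·S = 188.8669.
(0,0): S=135.0000. Δ = (V_up−V_dn)/(S_up−S_dn) = (185.5429−182.3751)/(197.1000−101.2500) = 0.0331. V = [p*·185.5429 + (1−p*)·182.3751]/1.33 = 139.0699. B = V − Δ·S = 134.6081.
Self-financing check: at every node Δ·S+B equals the discounted successor values.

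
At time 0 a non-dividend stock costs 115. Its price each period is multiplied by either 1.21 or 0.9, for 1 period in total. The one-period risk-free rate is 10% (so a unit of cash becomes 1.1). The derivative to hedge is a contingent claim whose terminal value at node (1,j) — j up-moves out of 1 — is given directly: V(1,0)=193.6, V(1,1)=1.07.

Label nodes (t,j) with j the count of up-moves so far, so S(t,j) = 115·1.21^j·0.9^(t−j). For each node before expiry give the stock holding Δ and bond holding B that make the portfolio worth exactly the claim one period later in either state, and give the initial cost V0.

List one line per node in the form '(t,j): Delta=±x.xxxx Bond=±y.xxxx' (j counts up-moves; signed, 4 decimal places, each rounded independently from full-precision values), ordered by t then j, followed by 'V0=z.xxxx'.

No-arbitrage ⇒ martingale measure with p* = (R−d)/(u−d) = 0.6452.
At expiry t=1: V(1,0)=193.6000, V(1,1)=1.0700
(0,0): S=115.0000. Δ = (V_up−V_dn)/(S_up−S_dn) = (1.0700−193.6000)/(139.1500−103.5000) = -5.4006. V = [p*·1.0700 + (1−p*)·193.6000]/1.1 = 63.0792. B = V − Δ·S = 684.1437.
Check: Δ(0,0)·S0 + B(0,0) = 63.0792 = V0.

(0,0): Delta=-5.4006 Bond=684.1437
V0=63.0792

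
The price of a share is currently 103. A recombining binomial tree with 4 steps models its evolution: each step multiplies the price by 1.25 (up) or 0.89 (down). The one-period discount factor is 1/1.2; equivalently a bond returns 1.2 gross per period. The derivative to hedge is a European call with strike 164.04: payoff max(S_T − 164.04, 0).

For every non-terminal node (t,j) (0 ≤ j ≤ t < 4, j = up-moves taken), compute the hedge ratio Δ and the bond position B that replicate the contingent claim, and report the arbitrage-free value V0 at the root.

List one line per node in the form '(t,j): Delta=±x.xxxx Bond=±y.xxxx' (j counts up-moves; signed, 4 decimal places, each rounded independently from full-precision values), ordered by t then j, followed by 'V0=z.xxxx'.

Under the risk-neutral measure, an up-move has probability p* = (R−d)/(u−d) = 0.8611 and values discount at R = 1.2.
Terminal payoffs: V(4,0)=0.0000, V(4,1)=0.0000, V(4,2)=0.0000, V(4,3)=15.0030, V(4,4)=87.4248
(3,0): S=72.6118. Δ = (V_up−V_dn)/(S_up−S_dn) = (0.0000−0.0000)/(90.7648−64.6245) = 0.0000. V = [p*·0.0000 + (1−p*)·0.0000]/1.2 = 0.0000. B = V − Δ·S = 0.0000.
(3,1): S=101.9829. Δ = (V_up−V_dn)/(S_up−S_dn) = (0.0000−0.0000)/(127.4786−90.7648) = 0.0000. V = [p*·0.0000 + (1−p*)·0.0000]/1.2 = 0.0000. B = V − Δ·S = 0.0000.
(3,2): S=143.2344. Δ = (V_up−V_dn)/(S_up−S_dn) = (15.0030−0.0000)/(179.0430−127.4786) = 0.2910. V = [p*·15.0030 + (1−p*)·0.0000]/1.2 = 10.7660. B = V − Δ·S = -30.9089.
(3,3): S=201.1719. Δ = (V_up−V_dn)/(S_up−S_dn) = (87.4248−15.0030)/(251.4648−179.0430) = 1.0000. V = [p*·87.4248 + (1−p*)·15.0030]/1.2 = 64.4719. B = V − Δ·S = -136.7000.
(2,0): S=81.5863. Δ = (V_up−V_dn)/(S_up−S_dn) = (0.0000−0.0000)/(101.9829−72.6118) = 0.0000. V = [p*·0.0000 + (1−p*)·0.0000]/1.2 = 0.0000. B = V − Δ·S = 0.0000.
(2,1): S=114.5875. Δ = (V_up−V_dn)/(S_up−S_dn) = (10.7660−0.0000)/(143.2344−101.9829) = 0.2610. V = [p*·10.7660 + (1−p*)·0.0000]/1.2 = 7.7256. B = V − Δ·S = -22.1800.
(2,2): S=160.9375. Δ = (V_up−V_dn)/(S_up−S_dn) = (64.4719−10.7660)/(201.1719−143.2344) = 0.9270. V = [p*·64.4719 + (1−p*)·10.7660]/1.2 = 47.5106. B = V − Δ·S = -101.6723.
(1,0): S=91.6700. Δ = (V_up−V_dn)/(S_up−S_dn) = (7.7256−0.0000)/(114.5875−81.5863) = 0.2341. V = [p*·7.7256 + (1−p*)·0.0000]/1.2 = 5.5438. B = V − Δ·S = -15.9162.
(1,1): S=128.7500. Δ = (V_up−V_dn)/(S_up−S_dn) = (47.5106−7.7256)/(160.9375−114.5875) = 0.8584. V = [p*·47.5106 + (1−p*)·7.7256]/1.2 = 34.9874. B = V − Δ·S = -75.5264.
(0,0): S=103.0000. Δ = (V_up−V_dn)/(S_up−S_dn) = (34.9874−5.5438)/(128.7500−91.6700) = 0.7941. V = [p*·34.9874 + (1−p*)·5.5438]/1.2 = 25.7484. B = V − Δ·S = -56.0394.
Self-financing check: at every node Δ·S+B equals the discounted successor values.

(0,0): Delta=0.7941 Bond=-56.0394
(1,0): Delta=0.2341 Bond=-15.9162
(1,1): Delta=0.8584 Bond=-75.5264
(2,0): Delta=0.0000 Bond=0.0000
(2,1): Delta=0.2610 Bond=-22.1800
(2,2): Delta=0.9270 Bond=-101.6723
(3,0): Delta=0.0000 Bond=0.0000
(3,1): Delta=0.0000 Bond=0.0000
(3,2): Delta=0.2910 Bond=-30.9089
(3,3): Delta=1.0000 Bond=-136.7000
V0=25.7484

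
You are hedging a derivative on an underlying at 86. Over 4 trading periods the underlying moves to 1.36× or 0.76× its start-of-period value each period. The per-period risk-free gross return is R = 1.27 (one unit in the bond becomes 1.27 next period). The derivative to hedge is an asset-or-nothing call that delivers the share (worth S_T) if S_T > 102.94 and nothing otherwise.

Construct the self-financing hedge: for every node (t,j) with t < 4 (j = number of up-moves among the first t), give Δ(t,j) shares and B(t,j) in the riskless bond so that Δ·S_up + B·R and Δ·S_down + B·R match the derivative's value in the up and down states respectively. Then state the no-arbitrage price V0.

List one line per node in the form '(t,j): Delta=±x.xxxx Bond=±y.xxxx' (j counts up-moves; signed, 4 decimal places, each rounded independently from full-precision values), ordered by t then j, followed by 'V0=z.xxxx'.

(0,0): Delta=1.2599 Bond=-26.0271
(1,0): Delta=1.8780 Bond=-73.4544
(1,1): Delta=1.1989 Bond=-25.9251
(2,0): Delta=0.0000 Bond=0.0000
(2,1): Delta=2.0632 Bond=-109.7495
(2,2): Delta=1.1137 Bond=-19.3676
(3,0): Delta=0.0000 Bond=0.0000
(3,1): Delta=0.0000 Bond=0.0000
(3,2): Delta=2.2667 Bond=-163.9787
(3,3): Delta=1.0000 Bond=0.0000
V0=82.3232

No-arbitrage ⇒ martingale measure with p* = (R−d)/(u−d) = 0.8500.
Terminal values V(4,·): V(4,0)=0.0000, V(4,1)=0.0000, V(4,2)=0.0000, V(4,3)=164.4102, V(4,4)=294.2077
  t=3,j=0: stock 37.7519 → up 51.3426 (V=0.0000), down 28.6915 (V=0.0000). Price 0.0000; hedge Δ=0.0000, bond B=0.0000.
  t=3,j=1: stock 67.5561 → up 91.8763 (V=0.0000), down 51.3426 (V=0.0000). Price 0.0000; hedge Δ=0.0000, bond B=0.0000.
  t=3,j=2: stock 120.8899 → up 164.4102 (V=164.4102), down 91.8763 (V=0.0000). Price 110.0383; hedge Δ=2.2667, bond B=-163.9787.
  t=3,j=3: stock 216.3292 → up 294.2077 (V=294.2077), down 164.4102 (V=164.4102). Price 216.3292; hedge Δ=1.0000, bond B=0.0000.
  t=2,j=0: stock 49.6736 → up 67.5561 (V=0.0000), down 37.7519 (V=0.0000). Price 0.0000; hedge Δ=0.0000, bond B=0.0000.
  t=2,j=1: stock 88.8896 → up 120.8899 (V=110.0383), down 67.5561 (V=0.0000). Price 73.6477; hedge Δ=2.0632, bond B=-109.7495.
  t=2,j=2: stock 159.0656 → up 216.3292 (V=216.3292), down 120.8899 (V=110.0383). Price 157.7839; hedge Δ=1.1137, bond B=-19.3676.
  t=1,j=0: stock 65.3600 → up 88.8896 (V=73.6477), down 49.6736 (V=0.0000). Price 49.2918; hedge Δ=1.8780, bond B=-73.4544.
  t=1,j=1: stock 116.9600 → up 159.0656 (V=157.7839), down 88.8896 (V=73.6477). Price 114.3020; hedge Δ=1.1989, bond B=-25.9251.
  t=0,j=0: stock 86.0000 → up 116.9600 (V=114.3020), down 65.3600 (V=49.2918). Price 82.3232; hedge Δ=1.2599, bond B=-26.0271.
Root portfolio cost Δ·86+B reproduces V0=82.3232.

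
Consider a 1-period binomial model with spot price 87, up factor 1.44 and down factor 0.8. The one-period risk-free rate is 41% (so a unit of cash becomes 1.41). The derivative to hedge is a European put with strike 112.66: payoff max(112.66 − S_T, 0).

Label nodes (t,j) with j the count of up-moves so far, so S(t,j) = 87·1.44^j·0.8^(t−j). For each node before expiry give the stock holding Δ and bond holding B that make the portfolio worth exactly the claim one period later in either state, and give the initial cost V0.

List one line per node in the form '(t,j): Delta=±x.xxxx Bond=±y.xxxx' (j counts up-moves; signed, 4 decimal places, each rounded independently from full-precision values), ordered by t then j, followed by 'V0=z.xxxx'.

No-arbitrage ⇒ martingale measure with p* = (R−d)/(u−d) = 0.9531.
Payoff layer (t=1): V(1,0)=43.0600, V(1,1)=0.0000
(0,0): S=87.0000. Δ = (V_up−V_dn)/(S_up−S_dn) = (0.0000−43.0600)/(125.2800−69.6000) = -0.7733. V = [p*·0.0000 + (1−p*)·43.0600]/1.41 = 1.4315. B = V − Δ·S = 68.7128.
Check: Δ(0,0)·S0 + B(0,0) = 1.4315 = V0.

(0,0): Delta=-0.7733 Bond=68.7128
V0=1.4315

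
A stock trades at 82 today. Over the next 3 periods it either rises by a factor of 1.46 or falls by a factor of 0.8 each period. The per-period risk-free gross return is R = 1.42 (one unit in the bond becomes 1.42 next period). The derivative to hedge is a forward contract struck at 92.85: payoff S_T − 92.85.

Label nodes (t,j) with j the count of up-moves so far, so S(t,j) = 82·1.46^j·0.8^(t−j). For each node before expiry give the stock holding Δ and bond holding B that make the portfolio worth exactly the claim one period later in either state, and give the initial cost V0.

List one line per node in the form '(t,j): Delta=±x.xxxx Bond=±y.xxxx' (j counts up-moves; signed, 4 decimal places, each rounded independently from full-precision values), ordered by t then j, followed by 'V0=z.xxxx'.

(0,0): Delta=1.0000 Bond=-32.4278
(1,0): Delta=1.0000 Bond=-46.0474
(1,1): Delta=1.0000 Bond=-46.0474
(2,0): Delta=1.0000 Bond=-65.3873
(2,1): Delta=1.0000 Bond=-65.3873
(2,2): Delta=1.0000 Bond=-65.3873
V0=49.5722

Since d<R<u, set p* = (R−d)/(u−d) = 0.9394; price each node as the discounted p*-expectation of its children.
Terminal payoffs: V(3,0)=-50.8660, V(3,1)=-16.2292, V(3,2)=46.9830, V(3,3)=162.3452
Node (2,0) S=52.4800: V=(p*·-16.2292+(1−p*)·-50.8660)/1.42=-12.9073; Δ=(-16.2292−-50.8660)/(76.6208−41.9840)=1.0000; B=V−Δ·S=-65.3873
Node (2,1) S=95.7760: V=(p*·46.9830+(1−p*)·-16.2292)/1.42=30.3887; Δ=(46.9830−-16.2292)/(139.8330−76.6208)=1.0000; B=V−Δ·S=-65.3873
Node (2,2) S=174.7912: V=(p*·162.3452+(1−p*)·46.9830)/1.42=109.4039; Δ=(162.3452−46.9830)/(255.1952−139.8330)=1.0000; B=V−Δ·S=-65.3873
Node (1,0) S=65.6000: V=(p*·30.3887+(1−p*)·-12.9073)/1.42=19.5526; Δ=(30.3887−-12.9073)/(95.7760−52.4800)=1.0000; B=V−Δ·S=-46.0474
Node (1,1) S=119.7200: V=(p*·109.4039+(1−p*)·30.3887)/1.42=73.6726; Δ=(109.4039−30.3887)/(174.7912−95.7760)=1.0000; B=V−Δ·S=-46.0474
Node (0,0) S=82.0000: V=(p*·73.6726+(1−p*)·19.5526)/1.42=49.5722; Δ=(73.6726−19.5526)/(119.7200−65.6000)=1.0000; B=V−Δ·S=-32.4278
Self-financing check: at every node Δ·S+B equals the discounted successor values.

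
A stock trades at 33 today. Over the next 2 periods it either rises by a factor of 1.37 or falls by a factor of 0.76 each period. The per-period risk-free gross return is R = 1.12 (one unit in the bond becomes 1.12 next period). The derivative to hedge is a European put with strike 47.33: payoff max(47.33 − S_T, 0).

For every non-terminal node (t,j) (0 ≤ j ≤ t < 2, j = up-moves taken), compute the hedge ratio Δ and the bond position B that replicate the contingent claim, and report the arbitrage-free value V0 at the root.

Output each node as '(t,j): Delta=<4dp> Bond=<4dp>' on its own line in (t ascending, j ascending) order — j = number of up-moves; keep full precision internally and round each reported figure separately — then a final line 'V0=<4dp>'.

Under the risk-neutral measure, an up-move has probability p* = (R−d)/(u−d) = 0.5902 and values discount at R = 1.12.
Payoff layer (t=2): V(2,0)=28.2692, V(2,1)=12.9704, V(2,2)=0.0000
  t=1,j=0: stock 25.0800 → up 34.3596 (V=12.9704), down 19.0608 (V=28.2692). Price 17.1789; hedge Δ=-1.0000, bond B=42.2589.
  t=1,j=1: stock 45.2100 → up 61.9377 (V=0.0000), down 34.3596 (V=12.9704). Price 4.7462; hedge Δ=-0.4703, bond B=26.0091.
  t=0,j=0: stock 33.0000 → up 45.2100 (V=4.7462), down 25.0800 (V=17.1789). Price 8.7871; hedge Δ=-0.6176, bond B=29.1687.
The time-0 hedge costs 8.7871, which is the no-arbitrage price.

(0,0): Delta=-0.6176 Bond=29.1687
(1,0): Delta=-1.0000 Bond=42.2589
(1,1): Delta=-0.4703 Bond=26.0091
V0=8.7871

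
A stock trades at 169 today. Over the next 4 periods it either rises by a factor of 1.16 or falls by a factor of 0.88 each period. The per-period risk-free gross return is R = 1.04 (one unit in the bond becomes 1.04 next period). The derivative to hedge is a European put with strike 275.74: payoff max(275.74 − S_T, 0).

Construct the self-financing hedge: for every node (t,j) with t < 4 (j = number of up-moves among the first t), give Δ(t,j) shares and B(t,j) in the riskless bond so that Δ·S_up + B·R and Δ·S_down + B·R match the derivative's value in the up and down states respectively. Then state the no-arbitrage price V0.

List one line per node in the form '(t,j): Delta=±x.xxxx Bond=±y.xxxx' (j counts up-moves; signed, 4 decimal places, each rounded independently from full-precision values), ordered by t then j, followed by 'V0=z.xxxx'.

(0,0): Delta=-0.8939 Bond=220.5361
(1,0): Delta=-1.0000 Bond=245.1319
(1,1): Delta=-0.8336 Bond=217.5267
(2,0): Delta=-1.0000 Bond=254.9371
(2,1): Delta=-1.0000 Bond=254.9371
(2,2): Delta=-0.7389 Bond=204.6958
(3,0): Delta=-1.0000 Bond=265.1346
(3,1): Delta=-1.0000 Bond=265.1346
(3,2): Delta=-1.0000 Bond=265.1346
(3,3): Delta=-0.5903 Bond=173.6954
V0=69.4615

Risk-neutral probability p* = (R−d)/(u−d) = (1.04−0.88)/(1.16−0.88) = 0.5714.
Payoff layer (t=4): V(4,0)=174.3915, V(4,1)=142.1442, V(4,2)=99.6365, V(4,3)=43.6035, V(4,4)=0.0000
(3,0): S=115.1688. Δ = (V_up−V_dn)/(S_up−S_dn) = (142.1442−174.3915)/(133.5958−101.3485) = -1.0000. V = [p*·142.1442 + (1−p*)·174.3915]/1.04 = 149.9658. B = V − Δ·S = 265.1346.
(3,1): S=151.8134. Δ = (V_up−V_dn)/(S_up−S_dn) = (99.6365−142.1442)/(176.1035−133.5958) = -1.0000. V = [p*·99.6365 + (1−p*)·142.1442]/1.04 = 113.3212. B = V − Δ·S = 265.1346.
(3,2): S=200.1176. Δ = (V_up−V_dn)/(S_up−S_dn) = (43.6035−99.6365)/(232.1365−176.1035) = -1.0000. V = [p*·43.6035 + (1−p*)·99.6365]/1.04 = 65.0170. B = V − Δ·S = 265.1346.
(3,3): S=263.7914. Δ = (V_up−V_dn)/(S_up−S_dn) = (0.0000−43.6035)/(305.9981−232.1365) = -0.5903. V = [p*·0.0000 + (1−p*)·43.6035]/1.04 = 17.9685. B = V − Δ·S = 173.6954.
(2,0): S=130.8736. Δ = (V_up−V_dn)/(S_up−S_dn) = (113.3212−149.9658)/(151.8134−115.1688) = -1.0000. V = [p*·113.3212 + (1−p*)·149.9658]/1.04 = 124.0635. B = V − Δ·S = 254.9371.
(2,1): S=172.5152. Δ = (V_up−V_dn)/(S_up−S_dn) = (65.0170−113.3212)/(200.1176−151.8134) = -1.0000. V = [p*·65.0170 + (1−p*)·113.3212]/1.04 = 82.4219. B = V − Δ·S = 254.9371.
(2,2): S=227.4064. Δ = (V_up−V_dn)/(S_up−S_dn) = (17.9685−65.0170)/(263.7914−200.1176) = -0.7389. V = [p*·17.9685 + (1−p*)·65.0170]/1.04 = 36.6655. B = V − Δ·S = 204.6958.
(1,0): S=148.7200. Δ = (V_up−V_dn)/(S_up−S_dn) = (82.4219−124.0635)/(172.5152−130.8736) = -1.0000. V = [p*·82.4219 + (1−p*)·124.0635]/1.04 = 96.4119. B = V − Δ·S = 245.1319.
(1,1): S=196.0400. Δ = (V_up−V_dn)/(S_up−S_dn) = (36.6655−82.4219)/(227.4064−172.5152) = -0.8336. V = [p*·36.6655 + (1−p*)·82.4219]/1.04 = 54.1110. B = V − Δ·S = 217.5267.
(0,0): S=169.0000. Δ = (V_up−V_dn)/(S_up−S_dn) = (54.1110−96.4119)/(196.0400−148.7200) = -0.8939. V = [p*·54.1110 + (1−p*)·96.4119]/1.04 = 69.4615. B = V − Δ·S = 220.5361.
Self-financing check: at every node Δ·S+B equals the discounted successor values.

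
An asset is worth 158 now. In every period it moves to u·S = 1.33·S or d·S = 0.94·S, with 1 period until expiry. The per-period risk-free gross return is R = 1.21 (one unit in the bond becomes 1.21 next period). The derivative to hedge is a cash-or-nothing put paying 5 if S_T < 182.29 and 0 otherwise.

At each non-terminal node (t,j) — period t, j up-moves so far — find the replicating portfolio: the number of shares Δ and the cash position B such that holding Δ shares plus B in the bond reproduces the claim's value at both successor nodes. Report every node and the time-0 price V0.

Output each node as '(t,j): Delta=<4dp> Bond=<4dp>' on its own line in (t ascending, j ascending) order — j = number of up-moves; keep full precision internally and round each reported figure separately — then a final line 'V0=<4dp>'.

Risk-neutral probability p* = (R−d)/(u−d) = (1.21−0.94)/(1.33−0.94) = 0.6923.
Payoff layer (t=1): V(1,0)=5.0000, V(1,1)=0.0000
  t=0,j=0: stock 158.0000 → up 210.1400 (V=0.0000), down 148.5200 (V=5.0000). Price 1.2715; hedge Δ=-0.0811, bond B=14.0920.
Check: Δ(0,0)·S0 + B(0,0) = 1.2715 = V0.

(0,0): Delta=-0.0811 Bond=14.0920
V0=1.2715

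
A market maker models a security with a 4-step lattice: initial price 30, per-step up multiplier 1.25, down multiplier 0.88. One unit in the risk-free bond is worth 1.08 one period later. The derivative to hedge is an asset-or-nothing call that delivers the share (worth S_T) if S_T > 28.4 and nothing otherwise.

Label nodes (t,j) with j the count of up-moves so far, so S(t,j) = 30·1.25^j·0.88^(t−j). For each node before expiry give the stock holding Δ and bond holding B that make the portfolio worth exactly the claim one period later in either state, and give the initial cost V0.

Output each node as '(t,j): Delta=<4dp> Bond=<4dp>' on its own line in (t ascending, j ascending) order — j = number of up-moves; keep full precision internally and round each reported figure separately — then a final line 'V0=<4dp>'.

(0,0): Delta=1.5732 Bond=-21.7238
(1,0): Delta=1.9740 Bond=-34.0425
(1,1): Delta=1.3333 Bond=-14.4681
(2,0): Delta=2.1136 Bond=-40.0100
(2,1): Delta=1.8904 Bond=-34.0085
(2,2): Delta=1.0000 Bond=0.0000
(3,0): Delta=0.0000 Bond=0.0000
(3,1): Delta=3.3784 Bond=-79.9399
(3,2): Delta=1.0000 Bond=0.0000
(3,3): Delta=1.0000 Bond=0.0000
V0=25.4714

No-arbitrage ⇒ martingale measure with p* = (R−d)/(u−d) = 0.5405.
Terminal payoffs: V(4,0)=0.0000, V(4,1)=0.0000, V(4,2)=36.3000, V(4,3)=51.5625, V(4,4)=73.2422
Node (3,0) S=20.4442: V=(p*·0.0000+(1−p*)·0.0000)/1.08=0.0000; Δ=(0.0000−0.0000)/(25.5552−17.9909)=0.0000; B=V−Δ·S=0.0000
Node (3,1) S=29.0400: V=(p*·36.3000+(1−p*)·0.0000)/1.08=18.1682; Δ=(36.3000−0.0000)/(36.3000−25.5552)=3.3784; B=V−Δ·S=-79.9399
Node (3,2) S=41.2500: V=(p*·51.5625+(1−p*)·36.3000)/1.08=41.2500; Δ=(51.5625−36.3000)/(51.5625−36.3000)=1.0000; B=V−Δ·S=0.0000
Node (3,3) S=58.5938: V=(p*·73.2422+(1−p*)·51.5625)/1.08=58.5938; Δ=(73.2422−51.5625)/(73.2422−51.5625)=1.0000; B=V−Δ·S=0.0000
Node (2,0) S=23.2320: V=(p*·18.1682+(1−p*)·0.0000)/1.08=9.0932; Δ=(18.1682−0.0000)/(29.0400−20.4442)=2.1136; B=V−Δ·S=-40.0100
Node (2,1) S=33.0000: V=(p*·41.2500+(1−p*)·18.1682)/1.08=28.3748; Δ=(41.2500−18.1682)/(41.2500−29.0400)=1.8904; B=V−Δ·S=-34.0085
Node (2,2) S=46.8750: V=(p*·58.5938+(1−p*)·41.2500)/1.08=46.8750; Δ=(58.5938−41.2500)/(58.5938−41.2500)=1.0000; B=V−Δ·S=0.0000
Node (1,0) S=26.4000: V=(p*·28.3748+(1−p*)·9.0932)/1.08=18.0701; Δ=(28.3748−9.0932)/(33.0000−23.2320)=1.9740; B=V−Δ·S=-34.0425
Node (1,1) S=37.5000: V=(p*·46.8750+(1−p*)·28.3748)/1.08=35.5323; Δ=(46.8750−28.3748)/(46.8750−33.0000)=1.3333; B=V−Δ·S=-14.4681
Node (0,0) S=30.0000: V=(p*·35.5323+(1−p*)·18.0701)/1.08=25.4714; Δ=(35.5323−18.0701)/(37.5000−26.4000)=1.5732; B=V−Δ·S=-21.7238
The time-0 hedge costs 25.4714, which is the no-arbitrage price.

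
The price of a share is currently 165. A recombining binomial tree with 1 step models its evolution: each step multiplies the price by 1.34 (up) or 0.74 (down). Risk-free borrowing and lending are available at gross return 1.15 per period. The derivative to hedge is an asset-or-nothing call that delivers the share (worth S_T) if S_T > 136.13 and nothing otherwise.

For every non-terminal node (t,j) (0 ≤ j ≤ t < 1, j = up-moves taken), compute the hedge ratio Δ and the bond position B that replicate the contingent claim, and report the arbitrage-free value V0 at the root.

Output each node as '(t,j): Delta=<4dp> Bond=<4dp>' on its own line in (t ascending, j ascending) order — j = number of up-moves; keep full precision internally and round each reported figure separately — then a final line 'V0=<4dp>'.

(0,0): Delta=2.2333 Bond=-237.1217
V0=131.3783

Risk-neutral probability p* = (R−d)/(u−d) = (1.15−0.74)/(1.34−0.74) = 0.6833.
Payoff layer (t=1): V(1,0)=0.0000, V(1,1)=221.1000
(0,0): S=165.0000. Δ = (V_up−V_dn)/(S_up−S_dn) = (221.1000−0.0000)/(221.1000−122.1000) = 2.2333. V = [p*·221.1000 + (1−p*)·0.0000]/1.15 = 131.3783. B = V − Δ·S = -237.1217.
Check: Δ(0,0)·S0 + B(0,0) = 131.3783 = V0.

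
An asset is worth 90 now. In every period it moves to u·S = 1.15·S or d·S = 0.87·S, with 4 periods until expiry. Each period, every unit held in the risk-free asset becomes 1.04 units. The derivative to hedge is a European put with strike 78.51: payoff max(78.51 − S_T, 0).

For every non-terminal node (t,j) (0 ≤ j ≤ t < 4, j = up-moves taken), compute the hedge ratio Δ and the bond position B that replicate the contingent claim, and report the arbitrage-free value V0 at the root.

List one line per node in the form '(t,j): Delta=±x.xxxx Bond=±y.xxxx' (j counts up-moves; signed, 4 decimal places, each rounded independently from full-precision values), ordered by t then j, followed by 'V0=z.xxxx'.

No-arbitrage ⇒ martingale measure with p* = (R−d)/(u−d) = 0.6071.
Payoff layer (t=4): V(4,0)=26.9492, V(4,1)=10.3549, V(4,2)=0.0000, V(4,3)=0.0000, V(4,4)=0.0000
Node (3,0) S=59.2653: V=(p*·10.3549+(1−p*)·26.9492)/1.04=16.2251; Δ=(10.3549−26.9492)/(68.1551−51.5608)=-1.0000; B=V−Δ·S=75.4904
Node (3,1) S=78.3391: V=(p*·0.0000+(1−p*)·10.3549)/1.04=3.9115; Δ=(0.0000−10.3549)/(90.0900−68.1551)=-0.4721; B=V−Δ·S=40.8935
Node (3,2) S=103.5517: V=(p*·0.0000+(1−p*)·0.0000)/1.04=0.0000; Δ=(0.0000−0.0000)/(119.0845−90.0900)=0.0000; B=V−Δ·S=0.0000
Node (3,3) S=136.8787: V=(p*·0.0000+(1−p*)·0.0000)/1.04=0.0000; Δ=(0.0000−0.0000)/(157.4106−119.0845)=0.0000; B=V−Δ·S=0.0000
Node (2,0) S=68.1210: V=(p*·3.9115+(1−p*)·16.2251)/1.04=8.4125; Δ=(3.9115−16.2251)/(78.3391−59.2653)=-0.6456; B=V−Δ·S=52.3895
Node (2,1) S=90.0450: V=(p*·0.0000+(1−p*)·3.9115)/1.04=1.4776; Δ=(0.0000−3.9115)/(103.5517−78.3391)=-0.1551; B=V−Δ·S=15.4474
Node (2,2) S=119.0250: V=(p*·0.0000+(1−p*)·0.0000)/1.04=0.0000; Δ=(0.0000−0.0000)/(136.8787−103.5517)=0.0000; B=V−Δ·S=0.0000
Node (1,0) S=78.3000: V=(p*·1.4776+(1−p*)·8.4125)/1.04=4.0404; Δ=(1.4776−8.4125)/(90.0450−68.1210)=-0.3163; B=V−Δ·S=28.8081
Node (1,1) S=103.5000: V=(p*·0.0000+(1−p*)·1.4776)/1.04=0.5582; Δ=(0.0000−1.4776)/(119.0250−90.0450)=-0.0510; B=V−Δ·S=5.8352
Node (0,0) S=90.0000: V=(p*·0.5582+(1−p*)·4.0404)/1.04=1.8521; Δ=(0.5582−4.0404)/(103.5000−78.3000)=-0.1382; B=V−Δ·S=14.2887
The time-0 hedge costs 1.8521, which is the no-arbitrage price.

(0,0): Delta=-0.1382 Bond=14.2887
(1,0): Delta=-0.3163 Bond=28.8081
(1,1): Delta=-0.0510 Bond=5.8352
(2,0): Delta=-0.6456 Bond=52.3895
(2,1): Delta=-0.1551 Bond=15.4474
(2,2): Delta=0.0000 Bond=0.0000
(3,0): Delta=-1.0000 Bond=75.4904
(3,1): Delta=-0.4721 Bond=40.8935
(3,2): Delta=0.0000 Bond=0.0000
(3,3): Delta=0.0000 Bond=0.0000
V0=1.8521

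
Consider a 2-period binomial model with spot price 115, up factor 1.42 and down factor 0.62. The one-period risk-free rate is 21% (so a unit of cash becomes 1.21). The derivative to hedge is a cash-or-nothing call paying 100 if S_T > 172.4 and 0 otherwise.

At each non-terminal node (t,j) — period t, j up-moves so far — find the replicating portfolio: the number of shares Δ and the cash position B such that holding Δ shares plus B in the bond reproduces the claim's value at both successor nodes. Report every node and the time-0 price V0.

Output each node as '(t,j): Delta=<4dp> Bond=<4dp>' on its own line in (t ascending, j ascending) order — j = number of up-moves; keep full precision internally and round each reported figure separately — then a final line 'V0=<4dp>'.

Risk-neutral probability p* = (R−d)/(u−d) = (1.21−0.62)/(1.42−0.62) = 0.7375.
Payoff layer (t=2): V(2,0)=0.0000, V(2,1)=0.0000, V(2,2)=100.0000
(1,0): S=71.3000. Δ = (V_up−V_dn)/(S_up−S_dn) = (0.0000−0.0000)/(101.2460−44.2060) = 0.0000. V = [p*·0.0000 + (1−p*)·0.0000]/1.21 = 0.0000. B = V − Δ·S = 0.0000.
(1,1): S=163.3000. Δ = (V_up−V_dn)/(S_up−S_dn) = (100.0000−0.0000)/(231.8860−101.2460) = 0.7655. V = [p*·100.0000 + (1−p*)·0.0000]/1.21 = 60.9504. B = V − Δ·S = -64.0496.
(0,0): S=115.0000. Δ = (V_up−V_dn)/(S_up−S_dn) = (60.9504−0.0000)/(163.3000−71.3000) = 0.6625. V = [p*·60.9504 + (1−p*)·0.0000]/1.21 = 37.1495. B = V − Δ·S = -39.0385.
Check: Δ(0,0)·S0 + B(0,0) = 37.1495 = V0.

(0,0): Delta=0.6625 Bond=-39.0385
(1,0): Delta=0.0000 Bond=0.0000
(1,1): Delta=0.7655 Bond=-64.0496
V0=37.1495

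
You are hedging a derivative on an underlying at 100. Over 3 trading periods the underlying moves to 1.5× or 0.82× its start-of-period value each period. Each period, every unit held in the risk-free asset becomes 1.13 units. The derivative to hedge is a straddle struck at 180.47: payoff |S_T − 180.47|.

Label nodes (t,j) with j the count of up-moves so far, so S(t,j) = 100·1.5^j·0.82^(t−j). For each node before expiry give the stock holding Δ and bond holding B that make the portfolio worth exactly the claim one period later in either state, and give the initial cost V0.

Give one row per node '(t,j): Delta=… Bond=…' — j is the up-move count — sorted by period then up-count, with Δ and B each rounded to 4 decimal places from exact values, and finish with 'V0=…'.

No-arbitrage ⇒ martingale measure with p* = (R−d)/(u−d) = 0.4559.
Terminal payoffs: V(3,0)=125.3332, V(3,1)=79.6100, V(3,2)=4.0300, V(3,3)=157.0300
(2,0): S=67.2400. Δ = (V_up−V_dn)/(S_up−S_dn) = (79.6100−125.3332)/(100.8600−55.1368) = -1.0000. V = [p*·79.6100 + (1−p*)·125.3332]/1.13 = 92.4680. B = V − Δ·S = 159.7080.
(2,1): S=123.0000. Δ = (V_up−V_dn)/(S_up−S_dn) = (4.0300−79.6100)/(184.5000−100.8600) = -0.9036. V = [p*·4.0300 + (1−p*)·79.6100]/1.13 = 39.9597. B = V − Δ·S = 151.1067.
(2,2): S=225.0000. Δ = (V_up−V_dn)/(S_up−S_dn) = (157.0300−4.0300)/(337.5000−184.5000) = 1.0000. V = [p*·157.0300 + (1−p*)·4.0300]/1.13 = 65.2920. B = V − Δ·S = -159.7080.
(1,0): S=82.0000. Δ = (V_up−V_dn)/(S_up−S_dn) = (39.9597−92.4680)/(123.0000−67.2400) = -0.9417. V = [p*·39.9597 + (1−p*)·92.4680]/1.13 = 60.6463. B = V − Δ·S = 137.8644.
(1,1): S=150.0000. Δ = (V_up−V_dn)/(S_up−S_dn) = (65.2920−39.9597)/(225.0000−123.0000) = 0.2484. V = [p*·65.2920 + (1−p*)·39.9597]/1.13 = 45.5825. B = V − Δ·S = 8.3290.
(0,0): S=100.0000. Δ = (V_up−V_dn)/(S_up−S_dn) = (45.5825−60.6463)/(150.0000−82.0000) = -0.2215. V = [p*·45.5825 + (1−p*)·60.6463]/1.13 = 47.5920. B = V − Δ·S = 69.7447.
Root portfolio cost Δ·100+B reproduces V0=47.5920.

(0,0): Delta=-0.2215 Bond=69.7447
(1,0): Delta=-0.9417 Bond=137.8644
(1,1): Delta=0.2484 Bond=8.3290
(2,0): Delta=-1.0000 Bond=159.7080
(2,1): Delta=-0.9036 Bond=151.1067
(2,2): Delta=1.0000 Bond=-159.7080
V0=47.5920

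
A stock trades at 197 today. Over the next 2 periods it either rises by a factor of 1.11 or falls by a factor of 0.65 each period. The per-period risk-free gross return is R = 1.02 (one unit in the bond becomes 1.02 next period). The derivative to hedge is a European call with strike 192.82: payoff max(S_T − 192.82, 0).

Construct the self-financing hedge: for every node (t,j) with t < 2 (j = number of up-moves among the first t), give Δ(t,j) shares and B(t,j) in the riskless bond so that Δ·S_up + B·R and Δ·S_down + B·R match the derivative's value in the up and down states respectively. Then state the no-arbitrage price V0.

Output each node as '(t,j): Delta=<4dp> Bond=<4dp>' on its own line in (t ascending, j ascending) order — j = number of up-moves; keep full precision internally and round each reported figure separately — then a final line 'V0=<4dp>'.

(0,0): Delta=0.4343 Bond=-54.5170
(1,0): Delta=0.0000 Bond=0.0000
(1,1): Delta=0.4961 Bond=-69.1334
V0=31.0327

No-arbitrage ⇒ martingale measure with p* = (R−d)/(u−d) = 0.8043.
Payoff layer (t=2): V(2,0)=0.0000, V(2,1)=0.0000, V(2,2)=49.9037
Node (1,0) S=128.0500: V=(p*·0.0000+(1−p*)·0.0000)/1.02=0.0000; Δ=(0.0000−0.0000)/(142.1355−83.2325)=0.0000; B=V−Δ·S=0.0000
Node (1,1) S=218.6700: V=(p*·49.9037+(1−p*)·0.0000)/1.02=39.3529; Δ=(49.9037−0.0000)/(242.7237−142.1355)=0.4961; B=V−Δ·S=-69.1334
Node (0,0) S=197.0000: V=(p*·39.3529+(1−p*)·0.0000)/1.02=31.0327; Δ=(39.3529−0.0000)/(218.6700−128.0500)=0.4343; B=V−Δ·S=-54.5170
Self-financing check: at every node Δ·S+B equals the discounted successor values.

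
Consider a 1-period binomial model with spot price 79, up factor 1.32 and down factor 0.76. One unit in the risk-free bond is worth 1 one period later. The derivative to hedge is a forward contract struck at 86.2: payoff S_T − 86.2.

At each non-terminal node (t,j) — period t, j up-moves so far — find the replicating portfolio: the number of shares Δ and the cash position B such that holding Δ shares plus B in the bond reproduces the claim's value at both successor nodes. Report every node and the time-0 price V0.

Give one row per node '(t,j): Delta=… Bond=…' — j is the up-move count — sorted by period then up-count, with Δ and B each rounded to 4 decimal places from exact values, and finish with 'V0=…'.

(0,0): Delta=1.0000 Bond=-86.2000
V0=-7.2000

No-arbitrage ⇒ martingale measure with p* = (R−d)/(u−d) = 0.4286.
Terminal values V(1,·): V(1,0)=-26.1600, V(1,1)=18.0800
  t=0,j=0: stock 79.0000 → up 104.2800 (V=18.0800), down 60.0400 (V=-26.1600). Price -7.2000; hedge Δ=1.0000, bond B=-86.2000.
Check: Δ(0,0)·S0 + B(0,0) = -7.2000 = V0.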